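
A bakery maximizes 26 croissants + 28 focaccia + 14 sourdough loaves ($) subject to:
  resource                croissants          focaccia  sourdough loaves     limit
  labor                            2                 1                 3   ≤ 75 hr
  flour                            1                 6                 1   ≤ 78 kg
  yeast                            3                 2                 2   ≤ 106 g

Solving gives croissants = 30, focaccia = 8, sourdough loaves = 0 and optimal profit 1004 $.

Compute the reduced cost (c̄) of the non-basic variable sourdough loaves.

Binding: flour and yeast. Non-binding: labor (7 unused).
Since labor is not tight, its dual is 0.
From A_Bᵀ y = c: 1·y_flour + 3·y_yeast = 26; 6·y_flour + 2·y_yeast = 28.
→ y_flour = 2 and y_yeast = 8.
Reduced cost of sourdough loaves: c₃ − yᵀa₃ = 14 − (2·1 + 8·2) = 14 − 18 = -4.

-4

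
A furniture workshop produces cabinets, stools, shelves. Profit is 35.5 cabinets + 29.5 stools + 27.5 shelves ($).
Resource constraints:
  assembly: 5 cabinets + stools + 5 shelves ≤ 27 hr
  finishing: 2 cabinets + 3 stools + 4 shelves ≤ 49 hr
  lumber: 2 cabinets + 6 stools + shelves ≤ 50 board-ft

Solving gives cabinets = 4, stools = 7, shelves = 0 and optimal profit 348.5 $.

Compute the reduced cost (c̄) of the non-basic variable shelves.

-4

At the optimum: assembly uses 27 of 27 (binding); finishing uses 29 of 49 (slack = 20); lumber uses 50 of 50 (binding).
Slack constraints have shadow price 0 (complementary slackness).
The binding rows give the dual system: 5·y_assembly + 2·y_lumber = 35.5 and 1·y_assembly + 6·y_lumber = 29.5.
→ y_assembly = 5.5 and y_lumber = 4.
Reduced cost of shelves: c₃ − yᵀa₃ = 27.5 − (5.5·5 + 4·1) = 27.5 − 31.5 = -4.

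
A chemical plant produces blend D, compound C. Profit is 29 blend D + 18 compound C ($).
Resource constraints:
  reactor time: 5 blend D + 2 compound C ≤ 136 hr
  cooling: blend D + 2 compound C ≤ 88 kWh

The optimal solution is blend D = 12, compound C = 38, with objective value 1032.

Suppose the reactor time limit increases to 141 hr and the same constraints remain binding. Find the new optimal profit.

Check each constraint at x*: reactor time 136/136 (tight); cooling 88/88 (tight).
The binding rows give the dual system: 5·y_reactor time + 1·y_cooling = 29 and 2·y_reactor time + 2·y_cooling = 18.
This yields shadow prices y_reactor time = 5, y_cooling = 4.
Δz = y_reactor time·Δb = 5 × (5) = 25, so new z* = 1032 + 25 = 1057.

1057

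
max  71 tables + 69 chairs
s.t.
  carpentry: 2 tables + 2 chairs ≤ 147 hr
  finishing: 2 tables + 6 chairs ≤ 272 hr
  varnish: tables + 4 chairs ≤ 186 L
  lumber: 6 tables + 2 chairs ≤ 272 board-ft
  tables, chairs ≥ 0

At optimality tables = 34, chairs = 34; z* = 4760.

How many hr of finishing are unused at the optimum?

finishing used = 2·34 + 6·34 = 272; slack = 272 − 272 = 0.

0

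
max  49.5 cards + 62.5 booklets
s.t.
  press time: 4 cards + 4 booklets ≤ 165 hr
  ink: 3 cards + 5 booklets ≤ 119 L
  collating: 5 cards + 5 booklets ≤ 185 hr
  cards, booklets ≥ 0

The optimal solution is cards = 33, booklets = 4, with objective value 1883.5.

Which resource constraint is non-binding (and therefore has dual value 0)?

press time

press time: 148/165 (slack 17)
ink: 119/119 (binding)
collating: 185/185 (binding)
By complementary slackness, a constraint with positive slack has shadow price 0 → press time.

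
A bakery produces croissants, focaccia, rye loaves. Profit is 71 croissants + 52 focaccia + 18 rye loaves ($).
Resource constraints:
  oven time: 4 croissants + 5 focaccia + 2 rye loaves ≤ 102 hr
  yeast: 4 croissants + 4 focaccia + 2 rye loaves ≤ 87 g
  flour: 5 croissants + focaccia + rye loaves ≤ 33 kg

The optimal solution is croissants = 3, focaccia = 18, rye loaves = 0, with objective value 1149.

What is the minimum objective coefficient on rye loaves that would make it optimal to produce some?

Check each constraint at x*: oven time 102/102 (tight); yeast 84/87 (slack 3); flour 33/33 (tight).
By complementary slackness, y = 0 for the non-binding constraint.
Dual feasibility on the basic columns requires 4·y_oven time + 5·y_flour = 71, 5·y_oven time + 1·y_flour = 52.
This yields shadow prices y_oven time = 9, y_flour = 7.
rye loaves enters the basis when its profit ≥ yᵀa₃ = 9·2 + 7·1 = 25.

25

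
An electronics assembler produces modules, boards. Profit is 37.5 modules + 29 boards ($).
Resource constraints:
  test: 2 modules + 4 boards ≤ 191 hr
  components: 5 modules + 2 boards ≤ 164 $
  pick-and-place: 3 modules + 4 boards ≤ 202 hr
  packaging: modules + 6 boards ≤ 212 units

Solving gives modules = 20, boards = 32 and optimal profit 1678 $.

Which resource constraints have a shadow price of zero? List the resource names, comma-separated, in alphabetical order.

test: 168/191 (slack 23)
components: 164/164 (binding)
pick-and-place: 188/202 (slack 14)
packaging: 212/212 (binding)
By complementary slackness, a constraint with positive slack has shadow price 0 → pick-and-place, test.

pick-and-place, test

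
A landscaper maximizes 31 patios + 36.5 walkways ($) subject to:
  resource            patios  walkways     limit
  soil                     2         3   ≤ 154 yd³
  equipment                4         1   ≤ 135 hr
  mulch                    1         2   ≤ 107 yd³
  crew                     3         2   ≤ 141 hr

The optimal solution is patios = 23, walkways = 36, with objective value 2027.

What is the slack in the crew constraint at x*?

0

crew used = 3·23 + 2·36 = 141; slack = 141 − 141 = 0.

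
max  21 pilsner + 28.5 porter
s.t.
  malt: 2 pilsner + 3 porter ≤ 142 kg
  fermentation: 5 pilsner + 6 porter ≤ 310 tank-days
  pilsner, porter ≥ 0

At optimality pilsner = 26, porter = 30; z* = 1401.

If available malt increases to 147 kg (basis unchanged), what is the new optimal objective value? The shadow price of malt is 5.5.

1428.5

Δb = 5, so new z* = 1401 + (5.5)·(5) = 1401 + 27.5 = 1428.5.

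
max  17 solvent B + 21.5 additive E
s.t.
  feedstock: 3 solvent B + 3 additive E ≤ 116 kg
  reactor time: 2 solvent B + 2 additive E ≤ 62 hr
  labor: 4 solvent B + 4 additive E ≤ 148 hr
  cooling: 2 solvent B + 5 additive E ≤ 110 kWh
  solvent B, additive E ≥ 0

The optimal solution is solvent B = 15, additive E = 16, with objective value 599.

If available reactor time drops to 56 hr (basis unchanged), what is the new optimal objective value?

At the optimum: feedstock uses 93 of 116 (slack = 23); reactor time uses 62 of 62 (binding); labor uses 124 of 148 (slack = 24); cooling uses 110 of 110 (binding).
Slack constraints have shadow price 0 (complementary slackness).
The binding rows give the dual system: 2·y_reactor time + 2·y_cooling = 17 and 2·y_reactor time + 5·y_cooling = 21.5.
Solving: y_reactor time = 7, y_cooling = 1.5.
Δz = y_reactor time·Δb = 7 × (-6) = -42, so new z* = 599 − 42 = 557.

557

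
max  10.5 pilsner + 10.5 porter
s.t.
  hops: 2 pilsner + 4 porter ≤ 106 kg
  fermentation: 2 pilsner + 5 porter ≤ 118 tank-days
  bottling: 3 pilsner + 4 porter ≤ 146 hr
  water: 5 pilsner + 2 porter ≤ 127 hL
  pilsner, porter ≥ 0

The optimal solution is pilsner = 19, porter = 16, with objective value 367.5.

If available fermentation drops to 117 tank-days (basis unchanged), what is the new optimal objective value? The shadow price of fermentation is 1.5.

366

Δb = -1, so new z* = 367.5 + (1.5)·(-1) = 367.5 − 1.5 = 366.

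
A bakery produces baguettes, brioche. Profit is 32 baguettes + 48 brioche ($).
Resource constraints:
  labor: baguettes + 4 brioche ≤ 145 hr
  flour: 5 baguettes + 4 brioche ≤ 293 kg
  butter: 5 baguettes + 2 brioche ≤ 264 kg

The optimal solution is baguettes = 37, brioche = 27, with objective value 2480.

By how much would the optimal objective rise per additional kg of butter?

Binding: labor and flour. Non-binding: butter (25 unused).
Slack constraints have shadow price 0 (complementary slackness).
Dual feasibility on the basic columns requires 1·y_labor + 5·y_flour = 32, 4·y_labor + 4·y_flour = 48.
This yields shadow prices y_labor = 7, y_flour = 5.
Shadow price of butter = 0.

0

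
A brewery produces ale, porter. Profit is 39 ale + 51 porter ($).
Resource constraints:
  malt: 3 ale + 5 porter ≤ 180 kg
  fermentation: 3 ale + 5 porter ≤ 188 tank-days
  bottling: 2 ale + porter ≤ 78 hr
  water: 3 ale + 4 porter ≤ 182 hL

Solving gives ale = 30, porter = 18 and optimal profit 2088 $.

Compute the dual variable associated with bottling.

Check each constraint at x*: malt 180/180 (tight); fermentation 180/188 (slack 8); bottling 78/78 (tight); water 162/182 (slack 20).
Slack constraints have shadow price 0 (complementary slackness).
The binding rows give the dual system: 3·y_malt + 2·y_bottling = 39 and 5·y_malt + 1·y_bottling = 51.
Solving: y_malt = 9, y_bottling = 6.
Shadow price of bottling = 6.

6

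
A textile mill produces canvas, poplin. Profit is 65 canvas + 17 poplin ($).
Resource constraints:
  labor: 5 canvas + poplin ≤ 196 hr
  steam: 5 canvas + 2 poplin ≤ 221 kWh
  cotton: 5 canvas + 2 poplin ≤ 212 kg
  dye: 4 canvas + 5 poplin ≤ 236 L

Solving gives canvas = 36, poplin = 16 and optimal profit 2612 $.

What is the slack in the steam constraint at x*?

steam used = 5·36 + 2·16 = 212; slack = 221 − 212 = 9.

9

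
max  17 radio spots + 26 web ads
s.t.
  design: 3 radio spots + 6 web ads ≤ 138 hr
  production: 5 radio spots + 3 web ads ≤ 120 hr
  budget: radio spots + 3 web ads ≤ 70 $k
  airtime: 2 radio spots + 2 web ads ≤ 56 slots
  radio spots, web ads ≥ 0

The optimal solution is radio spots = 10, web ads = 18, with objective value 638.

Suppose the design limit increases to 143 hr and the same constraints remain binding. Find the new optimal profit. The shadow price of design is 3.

Δb = 5, so new z* = 638 + (3)·(5) = 638 + 15 = 653.

653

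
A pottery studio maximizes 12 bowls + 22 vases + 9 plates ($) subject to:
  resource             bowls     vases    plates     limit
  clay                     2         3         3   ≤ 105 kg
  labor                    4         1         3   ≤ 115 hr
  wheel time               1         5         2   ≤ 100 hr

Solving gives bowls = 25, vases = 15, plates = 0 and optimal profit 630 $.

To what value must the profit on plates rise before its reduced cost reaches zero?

14

At the optimum: clay uses 95 of 105 (slack = 10); labor uses 115 of 115 (binding); wheel time uses 100 of 100 (binding).
Since clay is not tight, its dual is 0.
From A_Bᵀ y = c: 4·y_labor + 1·y_wheel time = 12; 1·y_labor + 5·y_wheel time = 22.
→ y_labor = 2 and y_wheel time = 4.
plates enters the basis when its profit ≥ yᵀa₃ = 2·3 + 4·2 = 14.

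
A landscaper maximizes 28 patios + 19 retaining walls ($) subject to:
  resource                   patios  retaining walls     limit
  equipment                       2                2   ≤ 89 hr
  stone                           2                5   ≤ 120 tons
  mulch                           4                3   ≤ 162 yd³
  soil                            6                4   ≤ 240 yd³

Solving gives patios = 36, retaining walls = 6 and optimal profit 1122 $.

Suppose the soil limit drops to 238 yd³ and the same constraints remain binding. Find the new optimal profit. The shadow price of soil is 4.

Δb = -2, so new z* = 1122 + (4)·(-2) = 1122 − 8 = 1114.

1114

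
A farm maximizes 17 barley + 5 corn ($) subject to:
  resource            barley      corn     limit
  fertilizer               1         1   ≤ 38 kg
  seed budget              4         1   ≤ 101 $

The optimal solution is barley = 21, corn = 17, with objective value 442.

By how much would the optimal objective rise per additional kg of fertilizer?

1

At the optimum: fertilizer uses 38 of 38 (binding); seed budget uses 101 of 101 (binding).
From A_Bᵀ y = c: 1·y_fertilizer + 4·y_seed budget = 17; 1·y_fertilizer + 1·y_seed budget = 5.
This yields shadow prices y_fertilizer = 1, y_seed budget = 4.
Shadow price of fertilizer = 1.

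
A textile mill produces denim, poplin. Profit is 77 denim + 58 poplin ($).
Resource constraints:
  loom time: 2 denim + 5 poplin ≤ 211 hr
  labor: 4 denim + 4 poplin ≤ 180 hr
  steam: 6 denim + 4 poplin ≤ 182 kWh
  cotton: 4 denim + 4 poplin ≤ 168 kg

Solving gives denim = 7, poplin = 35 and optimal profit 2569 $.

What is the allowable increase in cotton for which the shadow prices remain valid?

8

Binding constraints: steam, cotton. The basis is B = [[6,4],[4,4]] with det 8.
Per unit increase in cotton, x* moves by d = (-0.5, 0.75).
The basis stays optimal until loom time becomes binding; allowable increase = 8 kg.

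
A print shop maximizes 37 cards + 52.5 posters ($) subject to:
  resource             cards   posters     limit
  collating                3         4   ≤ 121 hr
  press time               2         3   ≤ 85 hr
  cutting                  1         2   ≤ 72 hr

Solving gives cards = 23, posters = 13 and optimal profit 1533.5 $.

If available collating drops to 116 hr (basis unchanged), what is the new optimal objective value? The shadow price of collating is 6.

Δb = -5, so new z* = 1533.5 + (6)·(-5) = 1533.5 − 30 = 1503.5.

1503.5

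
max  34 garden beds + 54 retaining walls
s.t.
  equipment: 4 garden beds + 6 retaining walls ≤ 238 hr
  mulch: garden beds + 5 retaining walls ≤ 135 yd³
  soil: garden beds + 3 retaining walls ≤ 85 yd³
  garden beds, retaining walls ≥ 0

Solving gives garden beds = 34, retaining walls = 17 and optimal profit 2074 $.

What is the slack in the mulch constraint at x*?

16

mulch used = 1·34 + 5·17 = 119; slack = 135 − 119 = 16.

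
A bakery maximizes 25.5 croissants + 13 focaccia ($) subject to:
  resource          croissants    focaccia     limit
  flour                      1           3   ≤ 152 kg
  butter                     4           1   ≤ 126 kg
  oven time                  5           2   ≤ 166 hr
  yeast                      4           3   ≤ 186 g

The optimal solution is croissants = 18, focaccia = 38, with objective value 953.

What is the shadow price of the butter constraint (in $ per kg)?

0

Binding: oven time and yeast. Non-binding: flour (20 unused), butter (16 unused).
Slack constraints have shadow price 0 (complementary slackness).
From A_Bᵀ y = c: 5·y_oven time + 4·y_yeast = 25.5; 2·y_oven time + 3·y_yeast = 13.
Solving: y_oven time = 3.5, y_yeast = 2.
Shadow price of butter = 0.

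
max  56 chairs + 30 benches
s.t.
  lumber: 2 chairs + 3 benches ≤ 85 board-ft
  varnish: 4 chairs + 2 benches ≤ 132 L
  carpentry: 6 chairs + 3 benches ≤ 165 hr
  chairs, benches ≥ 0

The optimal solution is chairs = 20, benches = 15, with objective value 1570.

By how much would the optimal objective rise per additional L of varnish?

Check each constraint at x*: lumber 85/85 (tight); varnish 110/132 (slack 22); carpentry 165/165 (tight).
Slack constraints have shadow price 0 (complementary slackness).
Dual feasibility on the basic columns requires 2·y_lumber + 6·y_carpentry = 56, 3·y_lumber + 3·y_carpentry = 30.
This yields shadow prices y_lumber = 1, y_carpentry = 9.
Shadow price of varnish = 0.

0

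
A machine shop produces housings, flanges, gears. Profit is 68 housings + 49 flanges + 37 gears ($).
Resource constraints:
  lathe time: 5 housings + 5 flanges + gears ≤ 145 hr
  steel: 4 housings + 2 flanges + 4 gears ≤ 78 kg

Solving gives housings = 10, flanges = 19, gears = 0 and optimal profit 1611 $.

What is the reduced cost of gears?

-7

At the optimum: lathe time uses 145 of 145 (binding); steel uses 78 of 78 (binding).
The binding rows give the dual system: 5·y_lathe time + 4·y_steel = 68 and 5·y_lathe time + 2·y_steel = 49.
→ y_lathe time = 6 and y_steel = 9.5.
Reduced cost of gears: c₃ − yᵀa₃ = 37 − (6·1 + 9.5·4) = 37 − 44 = -7.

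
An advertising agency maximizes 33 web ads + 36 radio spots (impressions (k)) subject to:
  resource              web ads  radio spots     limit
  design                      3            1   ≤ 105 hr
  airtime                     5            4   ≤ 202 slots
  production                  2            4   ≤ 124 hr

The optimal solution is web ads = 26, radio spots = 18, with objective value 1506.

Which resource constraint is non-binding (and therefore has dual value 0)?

design

design: 96/105 (slack 9)
airtime: 202/202 (binding)
production: 124/124 (binding)
By complementary slackness, a constraint with positive slack has shadow price 0 → design.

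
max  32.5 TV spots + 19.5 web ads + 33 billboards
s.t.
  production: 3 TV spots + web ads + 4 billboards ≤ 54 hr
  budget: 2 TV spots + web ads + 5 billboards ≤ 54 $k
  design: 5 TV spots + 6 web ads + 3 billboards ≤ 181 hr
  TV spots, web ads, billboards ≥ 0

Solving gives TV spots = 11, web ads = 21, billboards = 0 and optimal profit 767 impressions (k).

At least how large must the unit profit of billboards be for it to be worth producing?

36

Check each constraint at x*: production 54/54 (tight); budget 43/54 (slack 11); design 181/181 (tight).
Since budget is not tight, its dual is 0.
From A_Bᵀ y = c: 3·y_production + 5·y_design = 32.5; 1·y_production + 6·y_design = 19.5.
This yields shadow prices y_production = 7.5, y_design = 2.
billboards enters the basis when its profit ≥ yᵀa₃ = 7.5·4 + 2·3 = 36.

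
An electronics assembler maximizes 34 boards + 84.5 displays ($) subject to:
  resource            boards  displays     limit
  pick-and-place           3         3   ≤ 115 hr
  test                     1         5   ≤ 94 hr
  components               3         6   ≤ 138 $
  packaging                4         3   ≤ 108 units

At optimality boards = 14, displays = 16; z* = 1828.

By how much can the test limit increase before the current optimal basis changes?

Binding constraints: test, components. The basis is B = [[1,5],[3,6]] with det -9.
Per unit increase in test, x* moves by d = (-0.6667, 0.3333).
The basis stays optimal until boards reaches 0; allowable increase = 21 hr.

21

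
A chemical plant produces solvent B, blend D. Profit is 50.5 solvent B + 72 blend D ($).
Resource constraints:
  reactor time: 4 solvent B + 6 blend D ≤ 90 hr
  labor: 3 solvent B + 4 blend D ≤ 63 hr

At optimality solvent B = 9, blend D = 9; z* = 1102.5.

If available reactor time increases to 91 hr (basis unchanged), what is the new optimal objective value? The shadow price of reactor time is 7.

1109.5

Δb = 1, so new z* = 1102.5 + (7)·(1) = 1102.5 + 7 = 1109.5.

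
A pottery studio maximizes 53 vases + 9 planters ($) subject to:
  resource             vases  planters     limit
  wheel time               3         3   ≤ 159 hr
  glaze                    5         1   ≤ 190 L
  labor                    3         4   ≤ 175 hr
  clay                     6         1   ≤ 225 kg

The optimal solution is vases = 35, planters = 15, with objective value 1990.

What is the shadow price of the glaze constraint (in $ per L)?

1

Check each constraint at x*: wheel time 150/159 (slack 9); glaze 190/190 (tight); labor 165/175 (slack 10); clay 225/225 (tight).
By complementary slackness, y = 0 for the non-binding constraints.
From A_Bᵀ y = c: 5·y_glaze + 6·y_clay = 53; 1·y_glaze + 1·y_clay = 9.
Solving: y_glaze = 1, y_clay = 8.
Shadow price of glaze = 1.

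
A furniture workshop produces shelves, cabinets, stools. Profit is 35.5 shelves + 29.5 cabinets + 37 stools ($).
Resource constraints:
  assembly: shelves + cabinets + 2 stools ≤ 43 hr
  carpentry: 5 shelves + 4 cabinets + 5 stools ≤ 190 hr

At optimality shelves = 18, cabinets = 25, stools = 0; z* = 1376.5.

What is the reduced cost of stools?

-4

At the optimum: assembly uses 43 of 43 (binding); carpentry uses 190 of 190 (binding).
Dual feasibility on the basic columns requires 1·y_assembly + 5·y_carpentry = 35.5, 1·y_assembly + 4·y_carpentry = 29.5.
This yields shadow prices y_assembly = 5.5, y_carpentry = 6.
Reduced cost of stools: c₃ − yᵀa₃ = 37 − (5.5·2 + 6·5) = 37 − 41 = -4.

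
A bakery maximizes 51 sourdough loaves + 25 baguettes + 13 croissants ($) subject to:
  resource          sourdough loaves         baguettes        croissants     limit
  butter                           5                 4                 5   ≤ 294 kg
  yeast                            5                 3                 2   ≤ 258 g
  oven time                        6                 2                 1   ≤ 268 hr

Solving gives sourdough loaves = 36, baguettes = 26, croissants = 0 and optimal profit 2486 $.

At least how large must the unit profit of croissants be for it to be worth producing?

15.5

Check each constraint at x*: butter 284/294 (slack 10); yeast 258/258 (tight); oven time 268/268 (tight).
Since butter is not tight, its dual is 0.
The binding rows give the dual system: 5·y_yeast + 6·y_oven time = 51 and 3·y_yeast + 2·y_oven time = 25.
→ y_yeast = 6 and y_oven time = 3.5.
croissants enters the basis when its profit ≥ yᵀa₃ = 6·2 + 3.5·1 = 15.5.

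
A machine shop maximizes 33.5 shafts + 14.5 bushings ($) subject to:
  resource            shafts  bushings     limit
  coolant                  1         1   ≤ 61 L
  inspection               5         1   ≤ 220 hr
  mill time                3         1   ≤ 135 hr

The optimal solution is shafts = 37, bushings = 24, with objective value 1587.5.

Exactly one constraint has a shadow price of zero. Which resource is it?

coolant: 61/61 (binding)
inspection: 209/220 (slack 11)
mill time: 135/135 (binding)
By complementary slackness, a constraint with positive slack has shadow price 0 → inspection.

inspection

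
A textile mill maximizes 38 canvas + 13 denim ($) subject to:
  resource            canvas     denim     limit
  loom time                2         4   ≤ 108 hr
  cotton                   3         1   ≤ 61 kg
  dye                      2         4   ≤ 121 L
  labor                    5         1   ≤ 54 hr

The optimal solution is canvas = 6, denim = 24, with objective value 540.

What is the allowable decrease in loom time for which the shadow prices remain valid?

Binding constraints: loom time, labor. The basis is B = [[2,4],[5,1]] with det -18.
Per unit decrease in loom time, x* moves by d = (0.0556, -0.2778).
The basis stays optimal until denim reaches 0; allowable decrease = 86.4 hr.

86.4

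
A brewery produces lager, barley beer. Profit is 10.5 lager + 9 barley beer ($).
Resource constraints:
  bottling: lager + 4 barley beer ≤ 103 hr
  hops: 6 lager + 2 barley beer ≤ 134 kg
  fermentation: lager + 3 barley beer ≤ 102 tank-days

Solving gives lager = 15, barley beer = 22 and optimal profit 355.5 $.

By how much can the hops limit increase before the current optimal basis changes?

Binding constraints: bottling, hops. The basis is B = [[1,4],[6,2]] with det -22.
Per unit increase in hops, x* moves by d = (0.1818, -0.0455).
The basis stays optimal until fermentation becomes binding; allowable increase = 462 kg.

462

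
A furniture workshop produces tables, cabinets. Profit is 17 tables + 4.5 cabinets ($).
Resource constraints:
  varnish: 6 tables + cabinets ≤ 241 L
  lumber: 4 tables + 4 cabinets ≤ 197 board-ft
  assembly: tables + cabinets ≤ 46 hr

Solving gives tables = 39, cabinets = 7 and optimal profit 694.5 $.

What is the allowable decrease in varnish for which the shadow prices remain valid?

195

Binding constraints: varnish, assembly. The basis is B = [[6,1],[1,1]] with det 5.
Per unit decrease in varnish, x* moves by d = (-0.2, 0.2).
The basis stays optimal until tables reaches 0; allowable decrease = 195 L.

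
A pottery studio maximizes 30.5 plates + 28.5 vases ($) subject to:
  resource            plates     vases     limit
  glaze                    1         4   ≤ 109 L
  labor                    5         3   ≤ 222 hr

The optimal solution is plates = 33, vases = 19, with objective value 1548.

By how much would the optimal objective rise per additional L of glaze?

Both glaze and labor are binding at x*.
The binding rows give the dual system: 1·y_glaze + 5·y_labor = 30.5 and 4·y_glaze + 3·y_labor = 28.5.
→ y_glaze = 3 and y_labor = 5.5.
Shadow price of glaze = 3.

3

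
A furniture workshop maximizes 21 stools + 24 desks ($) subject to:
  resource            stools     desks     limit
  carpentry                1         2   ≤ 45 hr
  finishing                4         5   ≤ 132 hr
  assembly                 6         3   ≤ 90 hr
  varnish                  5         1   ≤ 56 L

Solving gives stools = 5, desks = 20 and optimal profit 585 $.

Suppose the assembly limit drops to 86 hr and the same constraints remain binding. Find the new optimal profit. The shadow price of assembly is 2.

577

Δb = -4, so new z* = 585 + (2)·(-4) = 585 − 8 = 577.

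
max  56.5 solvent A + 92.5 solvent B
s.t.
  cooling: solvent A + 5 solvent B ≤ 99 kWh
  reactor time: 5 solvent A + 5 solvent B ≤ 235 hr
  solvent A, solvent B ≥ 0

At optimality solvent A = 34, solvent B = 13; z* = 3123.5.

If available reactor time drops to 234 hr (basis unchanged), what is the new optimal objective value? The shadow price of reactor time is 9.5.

Δb = -1, so new z* = 3123.5 + (9.5)·(-1) = 3123.5 − 9.5 = 3114.

3114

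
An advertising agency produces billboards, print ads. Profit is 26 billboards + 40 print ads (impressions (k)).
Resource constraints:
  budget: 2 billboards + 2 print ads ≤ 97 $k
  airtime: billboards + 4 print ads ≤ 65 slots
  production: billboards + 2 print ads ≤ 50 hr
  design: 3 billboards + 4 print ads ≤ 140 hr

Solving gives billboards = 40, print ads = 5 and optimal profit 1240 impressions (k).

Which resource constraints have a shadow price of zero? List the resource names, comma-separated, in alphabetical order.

airtime, budget

budget: 90/97 (slack 7)
airtime: 60/65 (slack 5)
production: 50/50 (binding)
design: 140/140 (binding)
By complementary slackness, a constraint with positive slack has shadow price 0 → airtime, budget.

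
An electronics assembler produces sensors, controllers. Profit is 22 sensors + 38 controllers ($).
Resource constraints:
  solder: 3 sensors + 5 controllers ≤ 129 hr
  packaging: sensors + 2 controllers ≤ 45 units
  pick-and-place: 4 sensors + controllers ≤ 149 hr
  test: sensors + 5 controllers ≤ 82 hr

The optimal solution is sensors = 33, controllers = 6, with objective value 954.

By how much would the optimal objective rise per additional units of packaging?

4

At the optimum: solder uses 129 of 129 (binding); packaging uses 45 of 45 (binding); pick-and-place uses 138 of 149 (slack = 11); test uses 63 of 82 (slack = 19).
By complementary slackness, y = 0 for the non-binding constraints.
The binding rows give the dual system: 3·y_solder + 1·y_packaging = 22 and 5·y_solder + 2·y_packaging = 38.
→ y_solder = 6 and y_packaging = 4.
Shadow price of packaging = 4.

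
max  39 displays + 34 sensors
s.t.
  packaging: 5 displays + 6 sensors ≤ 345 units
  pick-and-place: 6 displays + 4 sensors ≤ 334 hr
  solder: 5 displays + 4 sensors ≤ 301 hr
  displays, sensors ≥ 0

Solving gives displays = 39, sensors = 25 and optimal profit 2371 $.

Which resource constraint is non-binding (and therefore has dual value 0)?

solder

packaging: 345/345 (binding)
pick-and-place: 334/334 (binding)
solder: 295/301 (slack 6)
By complementary slackness, a constraint with positive slack has shadow price 0 → solder.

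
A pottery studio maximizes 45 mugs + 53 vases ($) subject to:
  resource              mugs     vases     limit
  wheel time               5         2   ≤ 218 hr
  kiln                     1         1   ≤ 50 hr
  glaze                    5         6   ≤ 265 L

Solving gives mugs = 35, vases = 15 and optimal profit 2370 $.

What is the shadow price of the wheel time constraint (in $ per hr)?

At the optimum: wheel time uses 205 of 218 (slack = 13); kiln uses 50 of 50 (binding); glaze uses 265 of 265 (binding).
Since wheel time is not tight, its dual is 0.
The binding rows give the dual system: 1·y_kiln + 5·y_glaze = 45 and 1·y_kiln + 6·y_glaze = 53.
→ y_kiln = 5 and y_glaze = 8.
Shadow price of wheel time = 0.

0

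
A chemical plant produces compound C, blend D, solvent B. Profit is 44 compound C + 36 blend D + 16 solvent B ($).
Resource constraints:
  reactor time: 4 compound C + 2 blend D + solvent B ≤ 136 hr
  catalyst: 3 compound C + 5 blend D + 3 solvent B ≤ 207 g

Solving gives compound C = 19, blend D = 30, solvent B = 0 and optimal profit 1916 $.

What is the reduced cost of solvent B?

At the optimum: reactor time uses 136 of 136 (binding); catalyst uses 207 of 207 (binding).
The binding rows give the dual system: 4·y_reactor time + 3·y_catalyst = 44 and 2·y_reactor time + 5·y_catalyst = 36.
This yields shadow prices y_reactor time = 8, y_catalyst = 4.
Reduced cost of solvent B: c₃ − yᵀa₃ = 16 − (8·1 + 4·3) = 16 − 20 = -4.

-4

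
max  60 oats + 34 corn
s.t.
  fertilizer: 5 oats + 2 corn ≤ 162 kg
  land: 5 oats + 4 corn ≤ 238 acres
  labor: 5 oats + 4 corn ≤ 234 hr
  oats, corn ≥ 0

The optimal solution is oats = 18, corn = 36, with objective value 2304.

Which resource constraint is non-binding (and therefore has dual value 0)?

land

fertilizer: 162/162 (binding)
land: 234/238 (slack 4)
labor: 234/234 (binding)
By complementary slackness, a constraint with positive slack has shadow price 0 → land.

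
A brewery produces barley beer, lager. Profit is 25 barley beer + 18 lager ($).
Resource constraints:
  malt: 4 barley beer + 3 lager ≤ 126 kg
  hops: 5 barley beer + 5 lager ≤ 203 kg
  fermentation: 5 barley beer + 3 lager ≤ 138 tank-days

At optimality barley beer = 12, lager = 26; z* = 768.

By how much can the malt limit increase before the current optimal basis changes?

Binding constraints: malt, fermentation. The basis is B = [[4,3],[5,3]] with det -3.
Per unit increase in malt, x* moves by d = (-1, 1.6667).
The basis stays optimal until hops becomes binding; allowable increase = 3.9 kg.

3.9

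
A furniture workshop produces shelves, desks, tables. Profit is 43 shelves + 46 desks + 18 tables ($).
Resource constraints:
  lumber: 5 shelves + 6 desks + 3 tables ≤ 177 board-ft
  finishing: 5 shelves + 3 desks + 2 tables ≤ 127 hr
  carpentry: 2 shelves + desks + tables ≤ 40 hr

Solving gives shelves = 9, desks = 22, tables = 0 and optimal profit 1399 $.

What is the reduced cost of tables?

-7

Binding: lumber and carpentry. Non-binding: finishing (16 unused).
Slack constraints have shadow price 0 (complementary slackness).
Dual feasibility on the basic columns requires 5·y_lumber + 2·y_carpentry = 43, 6·y_lumber + 1·y_carpentry = 46.
→ y_lumber = 7 and y_carpentry = 4.
Reduced cost of tables: c₃ − yᵀa₃ = 18 − (7·3 + 4·1) = 18 − 25 = -7.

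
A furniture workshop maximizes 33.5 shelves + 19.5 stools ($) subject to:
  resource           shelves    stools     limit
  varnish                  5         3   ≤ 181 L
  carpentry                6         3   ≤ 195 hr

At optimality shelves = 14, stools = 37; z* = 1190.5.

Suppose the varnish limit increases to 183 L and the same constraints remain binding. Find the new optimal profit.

1201.5

Check each constraint at x*: varnish 181/181 (tight); carpentry 195/195 (tight).
Dual feasibility on the basic columns requires 5·y_varnish + 6·y_carpentry = 33.5, 3·y_varnish + 3·y_carpentry = 19.5.
This yields shadow prices y_varnish = 5.5, y_carpentry = 1.
Δz = y_varnish·Δb = 5.5 × (2) = 11, so new z* = 1190.5 + 11 = 1201.5.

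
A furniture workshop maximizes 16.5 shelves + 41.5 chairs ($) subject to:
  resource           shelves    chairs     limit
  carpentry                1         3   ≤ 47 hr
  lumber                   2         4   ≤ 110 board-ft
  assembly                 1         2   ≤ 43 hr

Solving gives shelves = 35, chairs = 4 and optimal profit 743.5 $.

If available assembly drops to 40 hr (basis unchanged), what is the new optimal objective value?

719.5

Binding: carpentry and assembly. Non-binding: lumber (24 unused).
Since lumber is not tight, its dual is 0.
The binding rows give the dual system: 1·y_carpentry + 1·y_assembly = 16.5 and 3·y_carpentry + 2·y_assembly = 41.5.
→ y_carpentry = 8.5 and y_assembly = 8.
Δz = y_assembly·Δb = 8 × (-3) = -24, so new z* = 743.5 − 24 = 719.5.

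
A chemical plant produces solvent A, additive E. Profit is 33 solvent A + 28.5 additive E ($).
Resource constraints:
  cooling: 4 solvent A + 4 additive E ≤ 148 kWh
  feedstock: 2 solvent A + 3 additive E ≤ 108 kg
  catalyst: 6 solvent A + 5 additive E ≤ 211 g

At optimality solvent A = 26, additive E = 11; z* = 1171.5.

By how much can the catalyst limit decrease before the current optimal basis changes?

23

Binding constraints: cooling, catalyst. The basis is B = [[4,4],[6,5]] with det -4.
Per unit decrease in catalyst, x* moves by d = (-1, 1).
The basis stays optimal until feedstock becomes binding; allowable decrease = 23 g.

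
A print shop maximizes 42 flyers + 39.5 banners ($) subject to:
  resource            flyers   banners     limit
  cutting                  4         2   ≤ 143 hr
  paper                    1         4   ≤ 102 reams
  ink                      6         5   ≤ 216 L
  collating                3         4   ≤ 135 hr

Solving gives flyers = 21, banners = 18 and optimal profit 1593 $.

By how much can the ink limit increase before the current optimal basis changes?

20.7

Binding constraints: ink, collating. The basis is B = [[6,5],[3,4]] with det 9.
Per unit increase in ink, x* moves by d = (0.4444, -0.3333).
The basis stays optimal until cutting becomes binding; allowable increase = 20.7 L.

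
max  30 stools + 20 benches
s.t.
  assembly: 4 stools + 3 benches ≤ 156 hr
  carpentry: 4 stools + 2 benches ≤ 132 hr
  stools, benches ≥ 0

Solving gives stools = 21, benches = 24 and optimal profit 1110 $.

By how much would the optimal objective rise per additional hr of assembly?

Check each constraint at x*: assembly 156/156 (tight); carpentry 132/132 (tight).
The binding rows give the dual system: 4·y_assembly + 4·y_carpentry = 30 and 3·y_assembly + 2·y_carpentry = 20.
→ y_assembly = 5 and y_carpentry = 2.5.
Shadow price of assembly = 5.

5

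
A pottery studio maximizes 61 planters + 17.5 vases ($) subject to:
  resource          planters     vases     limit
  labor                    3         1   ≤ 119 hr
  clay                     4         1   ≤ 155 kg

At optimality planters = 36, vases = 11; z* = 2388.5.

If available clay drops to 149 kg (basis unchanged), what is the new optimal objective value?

2337.5

Check each constraint at x*: labor 119/119 (tight); clay 155/155 (tight).
From A_Bᵀ y = c: 3·y_labor + 4·y_clay = 61; 1·y_labor + 1·y_clay = 17.5.
→ y_labor = 9 and y_clay = 8.5.
Δz = y_clay·Δb = 8.5 × (-6) = -51, so new z* = 2388.5 − 51 = 2337.5.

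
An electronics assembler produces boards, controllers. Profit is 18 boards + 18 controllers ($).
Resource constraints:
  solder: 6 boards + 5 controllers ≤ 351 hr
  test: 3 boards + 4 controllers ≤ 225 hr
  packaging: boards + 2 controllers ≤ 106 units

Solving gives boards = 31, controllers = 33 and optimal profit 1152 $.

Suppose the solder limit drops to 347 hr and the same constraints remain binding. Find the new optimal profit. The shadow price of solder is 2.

Δb = -4, so new z* = 1152 + (2)·(-4) = 1152 − 8 = 1144.

1144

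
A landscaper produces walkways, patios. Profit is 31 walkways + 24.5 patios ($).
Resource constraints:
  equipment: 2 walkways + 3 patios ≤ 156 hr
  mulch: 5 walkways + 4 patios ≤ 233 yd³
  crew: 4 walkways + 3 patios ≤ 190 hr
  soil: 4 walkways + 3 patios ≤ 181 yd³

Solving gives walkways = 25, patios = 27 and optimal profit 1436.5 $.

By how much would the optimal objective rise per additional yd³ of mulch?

5

At the optimum: equipment uses 131 of 156 (slack = 25); mulch uses 233 of 233 (binding); crew uses 181 of 190 (slack = 9); soil uses 181 of 181 (binding).
Slack constraints have shadow price 0 (complementary slackness).
The binding rows give the dual system: 5·y_mulch + 4·y_soil = 31 and 4·y_mulch + 3·y_soil = 24.5.
This yields shadow prices y_mulch = 5, y_soil = 1.5.
Shadow price of mulch = 5.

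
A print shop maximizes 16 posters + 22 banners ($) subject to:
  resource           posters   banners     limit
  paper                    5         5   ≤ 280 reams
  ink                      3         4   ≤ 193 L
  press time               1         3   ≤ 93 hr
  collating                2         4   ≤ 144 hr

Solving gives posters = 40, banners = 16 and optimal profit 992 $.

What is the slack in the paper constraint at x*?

paper used = 5·40 + 5·16 = 280; slack = 280 − 280 = 0.

0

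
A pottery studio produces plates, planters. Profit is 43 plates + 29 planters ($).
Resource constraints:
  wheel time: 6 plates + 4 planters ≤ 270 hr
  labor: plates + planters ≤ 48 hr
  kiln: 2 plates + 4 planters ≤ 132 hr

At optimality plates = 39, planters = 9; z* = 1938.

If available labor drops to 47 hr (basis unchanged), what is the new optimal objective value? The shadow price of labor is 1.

Δb = -1, so new z* = 1938 + (1)·(-1) = 1938 − 1 = 1937.

1937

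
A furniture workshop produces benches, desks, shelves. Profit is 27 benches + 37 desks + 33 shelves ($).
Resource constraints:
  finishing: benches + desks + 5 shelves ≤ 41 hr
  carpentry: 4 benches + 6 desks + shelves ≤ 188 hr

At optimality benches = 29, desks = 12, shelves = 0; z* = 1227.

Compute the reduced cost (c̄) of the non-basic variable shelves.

-7

Both finishing and carpentry are binding at x*.
From A_Bᵀ y = c: 1·y_finishing + 4·y_carpentry = 27; 1·y_finishing + 6·y_carpentry = 37.
Solving: y_finishing = 7, y_carpentry = 5.
Reduced cost of shelves: c₃ − yᵀa₃ = 33 − (7·5 + 5·1) = 33 − 40 = -7.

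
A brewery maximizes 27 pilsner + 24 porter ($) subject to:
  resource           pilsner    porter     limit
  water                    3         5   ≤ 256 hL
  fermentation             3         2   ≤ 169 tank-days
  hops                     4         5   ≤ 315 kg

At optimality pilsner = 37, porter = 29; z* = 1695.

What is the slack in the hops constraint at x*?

22

hops used = 4·37 + 5·29 = 293; slack = 315 − 293 = 22.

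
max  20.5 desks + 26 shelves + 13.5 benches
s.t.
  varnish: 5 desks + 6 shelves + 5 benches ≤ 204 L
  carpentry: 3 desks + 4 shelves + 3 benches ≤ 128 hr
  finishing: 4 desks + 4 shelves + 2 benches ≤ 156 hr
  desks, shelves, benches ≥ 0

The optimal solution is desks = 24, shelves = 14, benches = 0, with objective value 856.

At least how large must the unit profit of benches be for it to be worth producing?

At the optimum: varnish uses 204 of 204 (binding); carpentry uses 128 of 128 (binding); finishing uses 152 of 156 (slack = 4).
Slack constraints have shadow price 0 (complementary slackness).
The binding rows give the dual system: 5·y_varnish + 3·y_carpentry = 20.5 and 6·y_varnish + 4·y_carpentry = 26.
Solving: y_varnish = 2, y_carpentry = 3.5.
benches enters the basis when its profit ≥ yᵀa₃ = 2·5 + 3.5·3 = 20.5.

20.5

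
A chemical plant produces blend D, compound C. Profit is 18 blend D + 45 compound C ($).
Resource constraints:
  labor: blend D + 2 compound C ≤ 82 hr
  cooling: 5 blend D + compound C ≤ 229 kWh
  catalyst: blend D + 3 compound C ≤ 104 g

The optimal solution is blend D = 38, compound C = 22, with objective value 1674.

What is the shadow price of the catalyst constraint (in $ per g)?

Binding: labor and catalyst. Non-binding: cooling (17 unused).
Since cooling is not tight, its dual is 0.
Dual feasibility on the basic columns requires 1·y_labor + 1·y_catalyst = 18, 2·y_labor + 3·y_catalyst = 45.
This yields shadow prices y_labor = 9, y_catalyst = 9.
Shadow price of catalyst = 9.

9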